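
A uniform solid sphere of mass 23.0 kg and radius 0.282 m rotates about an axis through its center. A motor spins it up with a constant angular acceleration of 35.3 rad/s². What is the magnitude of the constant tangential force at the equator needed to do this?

F ≈ 91.6 N

I = (2/5)MR² = (2/5)(23.0)(0.282)² = 0.7316 kg·m².
The required torque is τ = Iα = (0.7316)(35.30) = 25.83 N·m.
A tangential force at the equator gives τ = FR, so F = τ/R = 25.83/0.282 = 91.58 N.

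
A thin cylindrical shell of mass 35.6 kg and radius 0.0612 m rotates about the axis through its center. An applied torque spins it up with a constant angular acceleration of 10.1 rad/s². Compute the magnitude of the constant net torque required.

τ ≈ 1.35 N·m

I = MR² = (35.6)(0.0612)² = 0.1333 kg·m².
τ = Iα = (0.1333)(10.10) = 1.347 N·m.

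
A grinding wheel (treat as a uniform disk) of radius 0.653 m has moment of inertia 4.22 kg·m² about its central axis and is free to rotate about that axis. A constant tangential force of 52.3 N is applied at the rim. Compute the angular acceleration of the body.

α ≈ 8.09 rad/s²

τ = F R = (52.3)(0.653) = 34.15 N·m.
From τ = Iα: α = 34.15/4.220 = 8.093 rad/s².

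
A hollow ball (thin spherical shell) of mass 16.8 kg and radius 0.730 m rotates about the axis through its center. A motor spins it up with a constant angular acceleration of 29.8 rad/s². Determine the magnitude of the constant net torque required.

I = (2/3)MR² = (2/3)(16.8)(0.730)² = 5.968 kg·m².
τ = Iα = (5.968)(29.80) = 177.9 N·m.

τ ≈ 178 N·m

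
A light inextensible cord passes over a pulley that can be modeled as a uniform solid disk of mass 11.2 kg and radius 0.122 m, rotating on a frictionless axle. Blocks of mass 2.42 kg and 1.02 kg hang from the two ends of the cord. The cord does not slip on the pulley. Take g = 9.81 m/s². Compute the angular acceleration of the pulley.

I = ½MR² = (1/2)(11.2)(0.122)² = 0.08335 kg·m².
Heavier block: m₁g − T₁ = m₁a. Lighter block: T₂ − m₂g = m₂a.
Pulley: (T₁ − T₂)R = Iα = I(a/R), so T₁ − T₂ = (I/R²)a = (1/2)M_p a = 5.600·a.
Adding the three: (m₁ − m₂)g = (m₁ + m₂ + 5.600)a, so a = (2.42 − 1.02)(9.81)/(2.42 + 1.02 + 5.600) = 1.519 m/s².
α = a/R = 1.519/0.122 = 12.45 rad/s².

α ≈ 12.5 rad/s²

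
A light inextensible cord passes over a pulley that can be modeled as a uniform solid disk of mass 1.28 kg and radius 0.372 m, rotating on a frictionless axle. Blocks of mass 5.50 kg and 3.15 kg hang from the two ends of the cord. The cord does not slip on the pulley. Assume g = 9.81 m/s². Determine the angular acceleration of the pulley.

α ≈ 6.67 rad/s²

I = ½MR² = (1/2)(1.28)(0.372)² = 0.08857 kg·m².
Heavier block: m₁g − T₁ = m₁a. Lighter block: T₂ − m₂g = m₂a.
Pulley: (T₁ − T₂)R = Iα = I(a/R), so T₁ − T₂ = (I/R²)a = (1/2)M_p a = 0.6400·a.
Adding the three: (m₁ − m₂)g = (m₁ + m₂ + 0.6400)a, so a = (5.50 − 3.15)(9.81)/(5.50 + 3.15 + 0.6400) = 2.482 m/s².
α = a/R = 2.482/0.372 = 6.671 rad/s².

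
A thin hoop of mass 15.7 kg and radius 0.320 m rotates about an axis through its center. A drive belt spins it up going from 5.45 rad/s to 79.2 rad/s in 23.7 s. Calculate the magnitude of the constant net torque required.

I = MR² = (15.7)(0.320)² = 1.608 kg·m².
α = Δω/Δt = (79.2 − 5.45)/23.7 = 3.112 rad/s².
τ = Iα = (1.608)(3.112) = 5.003 N·m.

τ ≈ 5.00 N·m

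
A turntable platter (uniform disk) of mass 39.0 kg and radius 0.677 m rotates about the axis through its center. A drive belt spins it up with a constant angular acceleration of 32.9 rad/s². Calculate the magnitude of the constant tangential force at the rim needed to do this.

F ≈ 434 N

I = ½MR² = (1/2)(39.0)(0.677)² = 8.937 kg·m².
The required torque is τ = Iα = (8.937)(32.90) = 294.0 N·m.
A tangential force at the rim gives τ = FR, so F = τ/R = 294.0/0.677 = 434.3 N.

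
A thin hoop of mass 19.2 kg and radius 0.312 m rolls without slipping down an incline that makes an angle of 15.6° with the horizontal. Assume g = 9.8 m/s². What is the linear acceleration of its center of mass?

a ≈ 1.32 m/s²

Translation along the incline: Mg sinθ − f = Ma.
Rotation about the center: fR = Iα with I = MR². No-slip gives a = αR, so f = (I/R²)a = M a.
Substituting: Mg sinθ = (1 + 1.000)Ma, so a = g sinθ/(1 + 1.000) = (9.8) sin 15.6° / 2.000 = 1.318 m/s².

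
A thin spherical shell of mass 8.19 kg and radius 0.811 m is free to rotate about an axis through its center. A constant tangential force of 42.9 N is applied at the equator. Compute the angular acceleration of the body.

I = (2/3)MR² = (2/3)(8.19)(0.811)² = 3.591 kg·m².
τ = F R = (42.9)(0.811) = 34.79 N·m.
From τ = Iα: α = 34.79/3.591 = 9.688 rad/s².

α ≈ 9.69 rad/s²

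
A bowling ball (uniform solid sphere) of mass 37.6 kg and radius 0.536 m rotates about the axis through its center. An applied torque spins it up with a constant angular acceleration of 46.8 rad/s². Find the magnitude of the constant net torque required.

I = (2/5)MR² = (2/5)(37.6)(0.536)² = 4.321 kg·m².
τ = Iα = (4.321)(46.80) = 202.2 N·m.

τ ≈ 202 N·m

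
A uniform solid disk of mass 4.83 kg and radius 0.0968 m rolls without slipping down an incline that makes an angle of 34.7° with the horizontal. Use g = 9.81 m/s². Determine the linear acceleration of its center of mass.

a ≈ 3.72 m/s²

Translation along the incline: Mg sinθ − f = Ma.
Rotation about the center: fR = Iα with I = ½MR². No-slip gives a = αR, so f = (I/R²)a = (1/2)M a.
Substituting: Mg sinθ = (1 + 0.5000)Ma, so a = g sinθ/(1 + 0.5000) = (9.81) sin 34.7° / 1.500 = 3.723 m/s².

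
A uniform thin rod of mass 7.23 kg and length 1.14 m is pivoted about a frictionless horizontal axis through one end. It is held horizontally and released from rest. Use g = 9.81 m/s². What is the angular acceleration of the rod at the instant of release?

About the pivot, I = (1/3)ML² = (1/3)(7.23)(1.14)² = 3.132 kg·m².
The weight acts at the center, a distance L/2 = 0.5700 m from the pivot; τ = Mg(L/2) = 40.43 N·m.
α = τ/I = 40.43/3.132 = 12.91 rad/s².

α ≈ 12.9 rad/s²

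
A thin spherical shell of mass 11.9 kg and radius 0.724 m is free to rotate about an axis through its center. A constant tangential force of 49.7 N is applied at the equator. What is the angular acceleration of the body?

α ≈ 8.65 rad/s²

I = (2/3)MR² = (2/3)(11.9)(0.724)² = 4.158 kg·m².
τ = F R = (49.7)(0.724) = 35.98 N·m.
From τ = Iα: α = 35.98/4.158 = 8.653 rad/s².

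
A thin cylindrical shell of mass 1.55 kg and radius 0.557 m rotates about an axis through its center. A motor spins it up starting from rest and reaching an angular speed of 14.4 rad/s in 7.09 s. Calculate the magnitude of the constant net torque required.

I = MR² = (1.55)(0.557)² = 0.4809 kg·m².
α = Δω/Δt = (14.4 − 0)/7.09 = 2.031 rad/s².
τ = Iα = (0.4809)(2.031) = 0.9767 N·m.

τ ≈ 0.977 N·m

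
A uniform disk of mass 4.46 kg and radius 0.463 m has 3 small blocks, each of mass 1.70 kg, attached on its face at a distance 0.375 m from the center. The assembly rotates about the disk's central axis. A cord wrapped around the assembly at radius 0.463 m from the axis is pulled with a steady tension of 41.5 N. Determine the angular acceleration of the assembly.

α ≈ 16.1 rad/s²

I_disk = ½MR² = ½(4.46)(0.463)² = 0.4780 kg·m².
I_blocks = 3·m·r² = 3(1.70)(0.375)² = 0.7172 kg·m².
Total I = 1.195 kg·m².
τ = F r = (41.5)(0.463) = 19.21 N·m.
α = τ/I = 19.21/1.195 = 16.08 rad/s².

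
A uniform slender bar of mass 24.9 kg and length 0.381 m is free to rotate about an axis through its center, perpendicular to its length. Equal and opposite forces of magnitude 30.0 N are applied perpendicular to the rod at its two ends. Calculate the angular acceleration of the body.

I = (1/12)ML² = (1/12)(24.9)(0.381)² = 0.3012 kg·m².
The couple gives τ = F·(L/2) + F·(L/2) = F L = (30.0)(0.381) = 11.43 N·m.
From τ = Iα: α = 11.43/0.3012 = 37.95 rad/s².

α ≈ 37.9 rad/s²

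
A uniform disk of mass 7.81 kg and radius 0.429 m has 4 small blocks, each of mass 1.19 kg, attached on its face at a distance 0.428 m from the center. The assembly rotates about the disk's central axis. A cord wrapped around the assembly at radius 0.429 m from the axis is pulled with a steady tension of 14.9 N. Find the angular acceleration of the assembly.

I_disk = ½MR² = ½(7.81)(0.429)² = 0.7187 kg·m².
I_blocks = 4·m·r² = 4(1.19)(0.428)² = 0.8720 kg·m².
Total I = 1.591 kg·m².
τ = F r = (14.9)(0.429) = 6.392 N·m.
α = τ/I = 6.392/1.591 = 4.019 rad/s².

α ≈ 4.02 rad/s²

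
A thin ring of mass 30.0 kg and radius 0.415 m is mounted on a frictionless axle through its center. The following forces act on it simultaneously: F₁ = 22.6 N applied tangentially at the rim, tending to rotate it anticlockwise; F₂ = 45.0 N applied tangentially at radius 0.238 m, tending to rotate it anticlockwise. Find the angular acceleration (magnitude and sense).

α ≈ 3.89 rad/s², anticlockwise

I = MR² = (30.0)(0.415)² = 5.167 kg·m².
Taking anticlockwise as positive: τ₁ = +(22.6)(0.415) = +9.379 N·m; τ₂ = +(45.0)(0.238) = +10.71 N·m.
Net torque τ = 20.09 N·m.
α = τ/I = 20.09/5.167 = 3.888 rad/s².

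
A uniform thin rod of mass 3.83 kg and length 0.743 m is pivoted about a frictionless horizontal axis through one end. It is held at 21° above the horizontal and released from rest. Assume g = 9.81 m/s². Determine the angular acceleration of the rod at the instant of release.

α ≈ 18.5 rad/s²

About the pivot, I = (1/3)ML² = (1/3)(3.83)(0.743)² = 0.7048 kg·m².
The weight acts at the center, a distance L/2 = 0.3715 m from the pivot; τ = Mg(L/2) cos 21° = 13.03 N·m.
α = τ/I = 13.03/0.7048 = 18.49 rad/s².
(Equivalently α = (3g/(2L)) cos 21° = 18.49 rad/s².)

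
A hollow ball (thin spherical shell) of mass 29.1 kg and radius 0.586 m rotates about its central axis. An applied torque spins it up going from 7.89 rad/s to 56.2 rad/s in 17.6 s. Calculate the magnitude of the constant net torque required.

I = (2/3)MR² = (2/3)(29.1)(0.586)² = 6.662 kg·m².
α = Δω/Δt = (56.2 − 7.89)/17.6 = 2.745 rad/s².
τ = Iα = (6.662)(2.745) = 18.29 N·m.

τ ≈ 18.3 N·m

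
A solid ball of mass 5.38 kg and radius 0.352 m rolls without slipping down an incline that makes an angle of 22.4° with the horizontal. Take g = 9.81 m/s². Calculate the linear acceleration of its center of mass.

Translation along the incline: Mg sinθ − f = Ma.
Rotation about the center: fR = Iα with I = (2/5)MR². No-slip gives a = αR, so f = (I/R²)a = (2/5)M a.
Substituting: Mg sinθ = (1 + 0.4000)Ma, so a = g sinθ/(1 + 0.4000) = (9.81) sin 22.4° / 1.400 = 2.670 m/s².

a ≈ 2.67 m/s²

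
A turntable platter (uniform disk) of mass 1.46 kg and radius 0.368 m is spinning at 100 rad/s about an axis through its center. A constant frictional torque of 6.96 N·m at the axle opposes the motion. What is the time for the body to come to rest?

I = ½MR² = (1/2)(1.46)(0.368)² = 0.09886 kg·m².
The net torque has magnitude 6.96 N·m, opposing ω.
|α| = τ/I = 6.960/0.09886 = 70.40 rad/s² (deceleration).
0 = ω₀ − |α|t ⇒ t = ω₀/|α| = 100/70.40 = 1.420 s.

t ≈ 1.42 s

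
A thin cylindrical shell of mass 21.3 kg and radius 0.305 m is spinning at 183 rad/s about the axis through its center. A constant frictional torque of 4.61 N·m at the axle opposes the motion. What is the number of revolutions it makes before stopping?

I = MR² = (21.3)(0.305)² = 1.981 kg·m².
The net torque has magnitude 4.61 N·m, opposing ω.
|α| = τ/I = 4.610/1.981 = 2.327 rad/s² (deceleration).
ω² = ω₀² − 2|α|θ with ω = 0 ⇒ θ = ω₀²/(2|α|) = 7197 rad = 1145 rev.

≈ 1150 revolutions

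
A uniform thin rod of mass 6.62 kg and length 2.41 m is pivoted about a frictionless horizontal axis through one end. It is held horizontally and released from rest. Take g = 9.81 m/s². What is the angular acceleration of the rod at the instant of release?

About the pivot, I = (1/3)ML² = (1/3)(6.62)(2.41)² = 12.82 kg·m².
The weight acts at the center, a distance L/2 = 1.205 m from the pivot; τ = Mg(L/2) = 78.26 N·m.
α = τ/I = 78.26/12.82 = 6.106 rad/s².

α ≈ 6.11 rad/s²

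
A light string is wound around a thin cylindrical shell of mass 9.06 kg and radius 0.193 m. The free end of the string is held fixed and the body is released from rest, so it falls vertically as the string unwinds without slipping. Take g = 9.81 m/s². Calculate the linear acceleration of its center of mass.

Translation: Mg − T = Ma. Rotation about the center: TR = Iα with I = MR².
With a = αR: T = (I/R²)a = M a, so Mg = (1 + 1.000)Ma.
a = g/(1 + 1.000) = 9.81/2.000 = 4.905 m/s².

a ≈ 4.91 m/s²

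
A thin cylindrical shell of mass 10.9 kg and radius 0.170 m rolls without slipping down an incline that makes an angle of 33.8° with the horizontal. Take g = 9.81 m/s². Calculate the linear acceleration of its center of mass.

a ≈ 2.73 m/s²

Translation along the incline: Mg sinθ − f = Ma.
Rotation about the center: fR = Iα with I = MR². No-slip gives a = αR, so f = (I/R²)a = M a.
Substituting: Mg sinθ = (1 + 1.000)Ma, so a = g sinθ/(1 + 1.000) = (9.81) sin 33.8° / 2.000 = 2.729 m/s².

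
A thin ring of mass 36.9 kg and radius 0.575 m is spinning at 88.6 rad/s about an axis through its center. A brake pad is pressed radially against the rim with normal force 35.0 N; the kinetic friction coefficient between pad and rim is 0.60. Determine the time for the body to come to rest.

I = MR² = (36.9)(0.575)² = 12.20 kg·m².
Friction force f = μN = (0.60)(35.0) = 21.00 N at the rim; torque magnitude τ = fR = 12.07 N·m, opposing ω.
|α| = τ/I = 12.07/12.20 = 0.9897 rad/s² (deceleration).
0 = ω₀ − |α|t ⇒ t = ω₀/|α| = 88.6/0.9897 = 89.52 s.

t ≈ 89.5 s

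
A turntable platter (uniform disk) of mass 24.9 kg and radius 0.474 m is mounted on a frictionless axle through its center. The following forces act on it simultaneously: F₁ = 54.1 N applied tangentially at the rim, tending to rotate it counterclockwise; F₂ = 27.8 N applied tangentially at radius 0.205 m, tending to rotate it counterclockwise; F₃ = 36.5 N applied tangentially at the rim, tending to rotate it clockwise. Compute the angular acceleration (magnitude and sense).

I = ½MR² = (1/2)(24.9)(0.474)² = 2.797 kg·m².
Taking counterclockwise as positive: τ₁ = +(54.1)(0.474) = +25.64 N·m; τ₂ = +(27.8)(0.205) = +5.699 N·m; τ₃ = −(36.5)(0.474) = −17.30 N·m.
Net torque τ = 14.04 N·m.
α = τ/I = 14.04/2.797 = 5.020 rad/s².

α ≈ 5.02 rad/s², counterclockwise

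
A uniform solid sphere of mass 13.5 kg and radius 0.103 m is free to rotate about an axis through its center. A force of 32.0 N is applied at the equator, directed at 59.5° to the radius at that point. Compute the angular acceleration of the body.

I = (2/5)MR² = (2/5)(13.5)(0.103)² = 0.05729 kg·m².
Only the tangential component produces torque: τ = F R sinθ = (32.0)(0.103) sin 59.5° = 2.840 N·m.
Newton's second law for rotation, τ = Iα, gives α = τ/I = 2.840/0.05729 = 49.57 rad/s².

α ≈ 49.6 rad/s²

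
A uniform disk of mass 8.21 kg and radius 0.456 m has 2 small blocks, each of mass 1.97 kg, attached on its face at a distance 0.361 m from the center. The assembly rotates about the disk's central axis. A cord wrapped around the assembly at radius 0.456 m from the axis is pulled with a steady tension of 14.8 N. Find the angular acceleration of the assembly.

I_disk = ½MR² = ½(8.21)(0.456)² = 0.8536 kg·m².
I_blocks = 2·m·r² = 2(1.97)(0.361)² = 0.5135 kg·m².
Total I = 1.367 kg·m².
τ = F r = (14.8)(0.456) = 6.749 N·m.
α = τ/I = 6.749/1.367 = 4.937 rad/s².

α ≈ 4.94 rad/s²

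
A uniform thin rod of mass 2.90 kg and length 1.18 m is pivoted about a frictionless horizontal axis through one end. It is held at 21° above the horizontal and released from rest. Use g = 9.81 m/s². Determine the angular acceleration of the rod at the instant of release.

α ≈ 11.6 rad/s²

About the pivot, I = (1/3)ML² = (1/3)(2.90)(1.18)² = 1.346 kg·m².
The weight acts at the center, a distance L/2 = 0.5900 m from the pivot; τ = Mg(L/2) cos 21° = 15.67 N·m.
α = τ/I = 15.67/1.346 = 11.64 rad/s².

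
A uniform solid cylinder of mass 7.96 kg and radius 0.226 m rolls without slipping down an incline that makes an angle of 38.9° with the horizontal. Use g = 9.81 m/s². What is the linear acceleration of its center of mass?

a ≈ 4.11 m/s²

Translation along the incline: Mg sinθ − f = Ma.
Rotation about the center: fR = Iα with I = ½MR². No-slip gives a = αR, so f = (I/R²)a = (1/2)M a.
Substituting: Mg sinθ = (1 + 0.5000)Ma, so a = g sinθ/(1 + 0.5000) = (9.81) sin 38.9° / 1.500 = 4.107 m/s².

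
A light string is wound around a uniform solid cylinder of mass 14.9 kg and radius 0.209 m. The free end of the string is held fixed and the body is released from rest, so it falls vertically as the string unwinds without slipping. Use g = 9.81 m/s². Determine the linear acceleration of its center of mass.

Translation: Mg − T = Ma. Rotation about the center: TR = Iα with I = ½MR².
With a = αR: T = (I/R²)a = (1/2)M a, so Mg = (1 + 0.5000)Ma.
a = g/(1 + 0.5000) = 9.81/1.500 = 6.540 m/s².

a ≈ 6.54 m/s²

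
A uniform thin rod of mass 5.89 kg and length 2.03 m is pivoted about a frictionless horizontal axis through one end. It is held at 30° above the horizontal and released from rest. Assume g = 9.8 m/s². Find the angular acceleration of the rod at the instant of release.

α ≈ 6.27 rad/s²

About the pivot, I = (1/3)ML² = (1/3)(5.89)(2.03)² = 8.091 kg·m².
The weight acts at the center, a distance L/2 = 1.015 m from the pivot; τ = Mg(L/2) cos 30° = 50.74 N·m.
α = τ/I = 50.74/8.091 = 6.271 rad/s².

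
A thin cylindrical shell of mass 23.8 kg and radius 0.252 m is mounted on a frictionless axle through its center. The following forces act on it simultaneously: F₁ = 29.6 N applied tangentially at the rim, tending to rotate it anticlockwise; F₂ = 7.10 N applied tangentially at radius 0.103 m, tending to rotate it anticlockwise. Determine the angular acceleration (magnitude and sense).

α ≈ 5.42 rad/s², anticlockwise

I = MR² = (23.8)(0.252)² = 1.511 kg·m².
Taking anticlockwise as positive: τ₁ = +(29.6)(0.252) = +7.459 N·m; τ₂ = +(7.10)(0.103) = +0.7313 N·m.
Net torque τ = 8.191 N·m.
α = τ/I = 8.191/1.511 = 5.419 rad/s².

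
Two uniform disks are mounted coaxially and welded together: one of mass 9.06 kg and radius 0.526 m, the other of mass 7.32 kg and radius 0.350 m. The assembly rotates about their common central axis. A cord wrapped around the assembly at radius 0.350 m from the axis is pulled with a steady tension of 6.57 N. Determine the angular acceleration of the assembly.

I = ½M₁R₁² + ½M₂R₂² = ½(9.06)(0.526)² + ½(7.32)(0.350)² = 1.702 kg·m².
τ = F r = (6.57)(0.350) = 2.300 N·m.
α = τ/I = 2.300/1.702 = 1.351 rad/s².

α ≈ 1.35 rad/s²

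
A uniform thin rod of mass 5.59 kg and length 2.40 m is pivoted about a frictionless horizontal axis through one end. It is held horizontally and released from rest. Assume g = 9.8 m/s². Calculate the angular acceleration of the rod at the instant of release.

α ≈ 6.12 rad/s²

About the pivot, I = (1/3)ML² = (1/3)(5.59)(2.40)² = 10.73 kg·m².
The weight acts at the center, a distance L/2 = 1.200 m from the pivot; τ = Mg(L/2) = 65.74 N·m.
α = τ/I = 65.74/10.73 = 6.125 rad/s².
(Equivalently α = (3g/(2L)) = 6.125 rad/s².)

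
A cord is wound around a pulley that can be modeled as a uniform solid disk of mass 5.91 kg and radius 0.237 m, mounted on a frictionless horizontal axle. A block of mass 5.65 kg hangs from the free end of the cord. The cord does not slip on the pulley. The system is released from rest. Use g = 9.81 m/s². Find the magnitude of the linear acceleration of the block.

I = ½MR² = (1/2)(5.91)(0.237)² = 0.1660 kg·m².
Block: mg − T = ma. Pulley: TR = Iα. No-slip: a = αR, so T = (I/R²)a = 2.955·a.
Then mg = (m + 2.955)a, so a = (5.65)(9.81)/(5.65 + 2.955) = 6.441 m/s².

a ≈ 6.44 m/s²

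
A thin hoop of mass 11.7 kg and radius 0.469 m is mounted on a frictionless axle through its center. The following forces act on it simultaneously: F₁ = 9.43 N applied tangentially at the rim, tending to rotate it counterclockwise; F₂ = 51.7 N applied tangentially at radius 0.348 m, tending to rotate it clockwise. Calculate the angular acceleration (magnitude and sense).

I = MR² = (11.7)(0.469)² = 2.574 kg·m².
Taking counterclockwise as positive: τ₁ = +(9.43)(0.469) = +4.423 N·m; τ₂ = −(51.7)(0.348) = −17.99 N·m.
Net torque τ = -13.57 N·m.
α = τ/I = -13.57/2.574 = -5.272 rad/s².

α ≈ 5.27 rad/s², clockwise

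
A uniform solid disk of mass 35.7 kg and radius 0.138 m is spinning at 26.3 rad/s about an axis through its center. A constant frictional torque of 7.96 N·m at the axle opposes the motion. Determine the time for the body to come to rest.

I = ½MR² = (1/2)(35.7)(0.138)² = 0.3399 kg·m².
The net torque has magnitude 7.96 N·m, opposing ω.
|α| = τ/I = 7.960/0.3399 = 23.42 rad/s² (deceleration).
0 = ω₀ − |α|t ⇒ t = ω₀/|α| = 26.3/23.42 = 1.123 s.

t ≈ 1.12 s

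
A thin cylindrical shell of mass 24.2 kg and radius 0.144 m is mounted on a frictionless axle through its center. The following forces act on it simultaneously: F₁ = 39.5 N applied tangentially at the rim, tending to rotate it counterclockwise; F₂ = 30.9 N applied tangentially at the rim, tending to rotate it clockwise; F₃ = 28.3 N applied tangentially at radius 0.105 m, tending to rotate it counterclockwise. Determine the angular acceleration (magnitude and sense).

I = MR² = (24.2)(0.144)² = 0.5018 kg·m².
Taking counterclockwise as positive: τ₁ = +(39.5)(0.144) = +5.688 N·m; τ₂ = −(30.9)(0.144) = −4.450 N·m; τ₃ = +(28.3)(0.105) = +2.971 N·m.
Net torque τ = 4.210 N·m.
α = τ/I = 4.210/0.5018 = 8.389 rad/s².

α ≈ 8.39 rad/s², counterclockwise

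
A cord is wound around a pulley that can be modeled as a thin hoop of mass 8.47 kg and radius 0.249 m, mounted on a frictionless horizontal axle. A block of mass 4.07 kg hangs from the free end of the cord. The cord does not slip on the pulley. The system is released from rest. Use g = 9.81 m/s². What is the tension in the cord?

I = MR² = (8.47)(0.249)² = 0.5251 kg·m².
Block: mg − T = ma. Pulley: TR = Iα. No-slip: a = αR, so T = (I/R²)a = 8.470·a.
Then mg = (m + 8.470)a, so a = (4.07)(9.81)/(4.07 + 8.470) = 3.184 m/s².
T = 8.470·a = 26.97 N.

T ≈ 27.0 N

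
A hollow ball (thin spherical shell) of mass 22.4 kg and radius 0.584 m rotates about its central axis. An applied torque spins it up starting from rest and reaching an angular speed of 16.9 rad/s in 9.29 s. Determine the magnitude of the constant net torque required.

I = (2/3)MR² = (2/3)(22.4)(0.584)² = 5.093 kg·m².
α = Δω/Δt = (16.9 − 0)/9.29 = 1.819 rad/s².
τ = Iα = (5.093)(1.819) = 9.265 N·m.

τ ≈ 9.27 N·m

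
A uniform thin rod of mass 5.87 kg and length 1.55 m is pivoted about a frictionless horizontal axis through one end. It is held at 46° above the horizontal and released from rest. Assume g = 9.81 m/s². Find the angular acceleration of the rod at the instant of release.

About the pivot, I = (1/3)ML² = (1/3)(5.87)(1.55)² = 4.701 kg·m².
The weight acts at the center, a distance L/2 = 0.7750 m from the pivot; τ = Mg(L/2) cos 46° = 31.00 N·m.
α = τ/I = 31.00/4.701 = 6.595 rad/s².

α ≈ 6.59 rad/s²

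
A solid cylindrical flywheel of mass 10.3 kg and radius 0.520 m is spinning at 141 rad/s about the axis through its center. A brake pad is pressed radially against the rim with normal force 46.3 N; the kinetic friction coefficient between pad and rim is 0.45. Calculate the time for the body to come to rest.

t ≈ 18.1 s

I = ½MR² = (1/2)(10.3)(0.520)² = 1.393 kg·m².
Friction force f = μN = (0.45)(46.3) = 20.84 N at the rim; torque magnitude τ = fR = 10.83 N·m, opposing ω.
|α| = τ/I = 10.83/1.393 = 7.780 rad/s² (deceleration).
0 = ω₀ − |α|t ⇒ t = ω₀/|α| = 141/7.780 = 18.12 s.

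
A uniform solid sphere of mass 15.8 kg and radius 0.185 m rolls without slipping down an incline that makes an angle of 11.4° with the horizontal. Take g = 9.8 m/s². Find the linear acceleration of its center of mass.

a ≈ 1.38 m/s²

Translation along the incline: Mg sinθ − f = Ma.
Rotation about the center: fR = Iα with I = (2/5)MR². No-slip gives a = αR, so f = (I/R²)a = (2/5)M a.
Substituting: Mg sinθ = (1 + 0.4000)Ma, so a = g sinθ/(1 + 0.4000) = (9.8) sin 11.4° / 1.400 = 1.384 m/s².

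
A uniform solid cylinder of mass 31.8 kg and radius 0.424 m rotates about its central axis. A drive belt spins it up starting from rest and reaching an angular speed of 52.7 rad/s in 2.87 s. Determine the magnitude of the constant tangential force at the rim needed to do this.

I = ½MR² = (1/2)(31.8)(0.424)² = 2.858 kg·m².
α = Δω/Δt = (52.7 − 0)/2.87 = 18.36 rad/s².
The required torque is τ = Iα = (2.858)(18.36) = 52.49 N·m.
A tangential force at the rim gives τ = FR, so F = τ/R = 52.49/0.424 = 123.8 N.

F ≈ 124 N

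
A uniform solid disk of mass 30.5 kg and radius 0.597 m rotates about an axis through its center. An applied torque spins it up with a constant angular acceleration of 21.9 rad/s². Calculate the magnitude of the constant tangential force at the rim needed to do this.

I = ½MR² = (1/2)(30.5)(0.597)² = 5.435 kg·m².
The required torque is τ = Iα = (5.435)(21.90) = 119.0 N·m.
A tangential force at the rim gives τ = FR, so F = τ/R = 119.0/0.597 = 199.4 N.

F ≈ 199 N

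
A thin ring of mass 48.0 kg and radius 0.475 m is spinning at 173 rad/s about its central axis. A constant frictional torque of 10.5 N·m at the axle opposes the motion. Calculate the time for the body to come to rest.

t ≈ 178 s

I = MR² = (48.0)(0.475)² = 10.83 kg·m².
The net torque has magnitude 10.5 N·m, opposing ω.
|α| = τ/I = 10.50/10.83 = 0.9695 rad/s² (deceleration).
0 = ω₀ − |α|t ⇒ t = ω₀/|α| = 173/0.9695 = 178.4 s.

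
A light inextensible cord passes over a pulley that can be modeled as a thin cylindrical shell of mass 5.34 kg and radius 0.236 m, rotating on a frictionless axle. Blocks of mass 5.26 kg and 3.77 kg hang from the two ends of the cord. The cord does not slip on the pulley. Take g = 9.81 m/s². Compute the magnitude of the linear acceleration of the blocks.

a ≈ 1.02 m/s²

I = MR² = (5.34)(0.236)² = 0.2974 kg·m².
Heavier block: m₁g − T₁ = m₁a. Lighter block: T₂ − m₂g = m₂a.
Pulley: (T₁ − T₂)R = Iα = I(a/R), so T₁ − T₂ = (I/R²)a = 1·M_p a = 5.340·a.
Adding the three: (m₁ − m₂)g = (m₁ + m₂ + 5.340)a, so a = (5.26 − 3.77)(9.81)/(5.26 + 3.77 + 5.340) = 1.017 m/s².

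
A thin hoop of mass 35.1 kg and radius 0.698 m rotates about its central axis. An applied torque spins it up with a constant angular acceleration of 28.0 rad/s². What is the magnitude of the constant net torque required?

I = MR² = (35.1)(0.698)² = 17.10 kg·m².
τ = Iα = (17.10)(28.00) = 478.8 N·m.

τ ≈ 479 N·m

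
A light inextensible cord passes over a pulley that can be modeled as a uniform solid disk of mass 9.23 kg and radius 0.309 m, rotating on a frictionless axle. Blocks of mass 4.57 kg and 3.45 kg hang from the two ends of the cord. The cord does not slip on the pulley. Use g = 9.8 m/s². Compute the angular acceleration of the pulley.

α ≈ 2.81 rad/s²

I = ½MR² = (1/2)(9.23)(0.309)² = 0.4406 kg·m².
Heavier block: m₁g − T₁ = m₁a. Lighter block: T₂ − m₂g = m₂a.
Pulley: (T₁ − T₂)R = Iα = I(a/R), so T₁ − T₂ = (I/R²)a = (1/2)M_p a = 4.615·a.
Adding the three: (m₁ − m₂)g = (m₁ + m₂ + 4.615)a, so a = (4.57 − 3.45)(9.8)/(4.57 + 3.45 + 4.615) = 0.8687 m/s².
α = a/R = 0.8687/0.309 = 2.811 rad/s².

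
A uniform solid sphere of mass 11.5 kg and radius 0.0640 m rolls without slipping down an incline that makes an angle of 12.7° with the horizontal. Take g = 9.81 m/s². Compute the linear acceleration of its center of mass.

Translation along the incline: Mg sinθ − f = Ma.
Rotation about the center: fR = Iα with I = (2/5)MR². No-slip gives a = αR, so f = (I/R²)a = (2/5)M a.
Substituting: Mg sinθ = (1 + 0.4000)Ma, so a = g sinθ/(1 + 0.4000) = (9.81) sin 12.7° / 1.400 = 1.540 m/s².

a ≈ 1.54 m/s²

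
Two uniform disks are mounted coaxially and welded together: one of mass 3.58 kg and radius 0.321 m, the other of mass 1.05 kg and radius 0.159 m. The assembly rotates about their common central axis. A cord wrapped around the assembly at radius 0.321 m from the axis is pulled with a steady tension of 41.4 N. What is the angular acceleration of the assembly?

I = ½M₁R₁² + ½M₂R₂² = ½(3.58)(0.321)² + ½(1.05)(0.159)² = 0.1977 kg·m².
τ = F r = (41.4)(0.321) = 13.29 N·m.
α = τ/I = 13.29/0.1977 = 67.21 rad/s².

α ≈ 67.2 rad/s²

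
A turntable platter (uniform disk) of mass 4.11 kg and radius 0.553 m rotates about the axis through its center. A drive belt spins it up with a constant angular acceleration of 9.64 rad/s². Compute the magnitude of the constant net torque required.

τ ≈ 6.06 N·m

I = ½MR² = (1/2)(4.11)(0.553)² = 0.6284 kg·m².
τ = Iα = (0.6284)(9.640) = 6.058 N·m.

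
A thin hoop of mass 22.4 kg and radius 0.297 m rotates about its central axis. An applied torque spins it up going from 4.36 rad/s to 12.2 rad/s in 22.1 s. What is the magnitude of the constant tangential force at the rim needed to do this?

I = MR² = (22.4)(0.297)² = 1.976 kg·m².
α = Δω/Δt = (12.2 − 4.36)/22.1 = 0.3548 rad/s².
The required torque is τ = Iα = (1.976)(0.3548) = 0.7009 N·m.
A tangential force at the rim gives τ = FR, so F = τ/R = 0.7009/0.297 = 2.360 N.

F ≈ 2.36 N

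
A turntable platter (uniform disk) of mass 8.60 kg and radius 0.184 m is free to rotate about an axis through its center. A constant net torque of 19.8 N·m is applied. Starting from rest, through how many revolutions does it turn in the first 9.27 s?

≈ 930 revolutions

I = ½MR² = (1/2)(8.60)(0.184)² = 0.1456 kg·m².
α = τ/I = 19.8/0.1456 = 136.0 rad/s².
θ = ½αt² = ½(136.0)(9.27)² = 5844 rad.
Revolutions = θ/(2π) = 930.1.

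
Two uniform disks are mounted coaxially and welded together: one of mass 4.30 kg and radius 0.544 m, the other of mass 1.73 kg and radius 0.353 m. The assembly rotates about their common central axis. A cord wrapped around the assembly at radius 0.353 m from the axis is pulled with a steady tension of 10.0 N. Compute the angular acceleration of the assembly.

I = ½M₁R₁² + ½M₂R₂² = ½(4.30)(0.544)² + ½(1.73)(0.353)² = 0.7440 kg·m².
τ = F r = (10.0)(0.353) = 3.530 N·m.
α = τ/I = 3.530/0.7440 = 4.744 rad/s².

α ≈ 4.74 rad/s²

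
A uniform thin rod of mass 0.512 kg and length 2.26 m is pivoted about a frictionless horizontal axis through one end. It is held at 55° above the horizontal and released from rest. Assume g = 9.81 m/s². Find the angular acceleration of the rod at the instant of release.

About the pivot, I = (1/3)ML² = (1/3)(0.512)(2.26)² = 0.8717 kg·m².
The weight acts at the center, a distance L/2 = 1.130 m from the pivot; τ = Mg(L/2) cos 55° = 3.255 N·m.
α = τ/I = 3.255/0.8717 = 3.735 rad/s².

α ≈ 3.73 rad/s²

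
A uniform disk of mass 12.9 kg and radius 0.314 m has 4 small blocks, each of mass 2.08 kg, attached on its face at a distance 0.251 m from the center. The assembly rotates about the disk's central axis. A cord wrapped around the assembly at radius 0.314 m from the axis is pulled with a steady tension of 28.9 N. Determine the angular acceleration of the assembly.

I_disk = ½MR² = ½(12.9)(0.314)² = 0.6359 kg·m².
I_blocks = 4·m·r² = 4(2.08)(0.251)² = 0.5242 kg·m².
Total I = 1.160 kg·m².
τ = F r = (28.9)(0.314) = 9.075 N·m.
α = τ/I = 9.075/1.160 = 7.822 rad/s².

α ≈ 7.82 rad/s²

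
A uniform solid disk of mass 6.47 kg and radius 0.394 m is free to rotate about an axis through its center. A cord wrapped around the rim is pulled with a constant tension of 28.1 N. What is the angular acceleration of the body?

I = ½MR² = (1/2)(6.47)(0.394)² = 0.5022 kg·m².
τ = F R = (28.1)(0.394) = 11.07 N·m.
Newton's second law for rotation, τ = Iα, gives α = τ/I = 11.07/0.5022 = 22.05 rad/s².

α ≈ 22.0 rad/s²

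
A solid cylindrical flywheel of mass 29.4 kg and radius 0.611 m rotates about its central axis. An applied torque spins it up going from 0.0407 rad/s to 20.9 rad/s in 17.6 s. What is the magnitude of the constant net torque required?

τ ≈ 6.50 N·m

I = ½MR² = (1/2)(29.4)(0.611)² = 5.488 kg·m².
α = Δω/Δt = (20.9 − 0.0407)/17.6 = 1.185 rad/s².
τ = Iα = (5.488)(1.185) = 6.504 N·m.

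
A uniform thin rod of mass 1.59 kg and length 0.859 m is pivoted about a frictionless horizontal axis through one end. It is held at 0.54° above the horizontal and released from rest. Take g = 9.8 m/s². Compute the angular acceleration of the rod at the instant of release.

α ≈ 17.1 rad/s²

About the pivot, I = (1/3)ML² = (1/3)(1.59)(0.859)² = 0.3911 kg·m².
The weight acts at the center, a distance L/2 = 0.4295 m from the pivot; τ = Mg(L/2) cos 0.54° = 6.692 N·m.
α = τ/I = 6.692/0.3911 = 17.11 rad/s².
(Equivalently α = (3g/(2L)) cos 0.54° = 17.11 rad/s².)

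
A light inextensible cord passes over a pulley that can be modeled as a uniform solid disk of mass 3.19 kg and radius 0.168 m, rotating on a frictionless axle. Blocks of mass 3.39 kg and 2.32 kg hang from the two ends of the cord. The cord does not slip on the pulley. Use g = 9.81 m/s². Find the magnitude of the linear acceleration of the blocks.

a ≈ 1.44 m/s²

I = ½MR² = (1/2)(3.19)(0.168)² = 0.04502 kg·m².
Heavier block: m₁g − T₁ = m₁a. Lighter block: T₂ − m₂g = m₂a.
Pulley: (T₁ − T₂)R = Iα = I(a/R), so T₁ − T₂ = (I/R²)a = (1/2)M_p a = 1.595·a.
Adding the three: (m₁ − m₂)g = (m₁ + m₂ + 1.595)a, so a = (3.39 − 2.32)(9.81)/(3.39 + 2.32 + 1.595) = 1.437 m/s².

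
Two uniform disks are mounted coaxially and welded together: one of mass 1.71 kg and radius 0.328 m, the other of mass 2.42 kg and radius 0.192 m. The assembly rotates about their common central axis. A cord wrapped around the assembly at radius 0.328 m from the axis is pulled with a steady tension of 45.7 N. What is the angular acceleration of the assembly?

I = ½M₁R₁² + ½M₂R₂² = ½(1.71)(0.328)² + ½(2.42)(0.192)² = 0.1366 kg·m².
τ = F r = (45.7)(0.328) = 14.99 N·m.
α = τ/I = 14.99/0.1366 = 109.7 rad/s².

α ≈ 110 rad/s²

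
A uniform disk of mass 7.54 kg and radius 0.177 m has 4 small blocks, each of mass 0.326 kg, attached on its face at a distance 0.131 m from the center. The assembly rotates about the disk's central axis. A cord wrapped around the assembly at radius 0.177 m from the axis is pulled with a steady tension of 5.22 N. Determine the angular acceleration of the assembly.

I_disk = ½MR² = ½(7.54)(0.177)² = 0.1181 kg·m².
I_blocks = 4·m·r² = 4(0.326)(0.131)² = 0.02238 kg·m².
Total I = 0.1405 kg·m².
τ = F r = (5.22)(0.177) = 0.9239 N·m.
α = τ/I = 0.9239/0.1405 = 6.577 rad/s².

α ≈ 6.58 rad/s²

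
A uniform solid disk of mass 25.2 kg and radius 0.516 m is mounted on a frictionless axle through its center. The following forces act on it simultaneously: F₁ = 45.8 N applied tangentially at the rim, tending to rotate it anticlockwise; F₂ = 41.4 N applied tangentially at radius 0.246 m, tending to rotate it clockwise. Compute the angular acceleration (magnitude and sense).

I = ½MR² = (1/2)(25.2)(0.516)² = 3.355 kg·m².
Taking anticlockwise as positive: τ₁ = +(45.8)(0.516) = +23.63 N·m; τ₂ = −(41.4)(0.246) = −10.18 N·m.
Net torque τ = 13.45 N·m.
α = τ/I = 13.45/3.355 = 4.009 rad/s².

α ≈ 4.01 rad/s², anticlockwise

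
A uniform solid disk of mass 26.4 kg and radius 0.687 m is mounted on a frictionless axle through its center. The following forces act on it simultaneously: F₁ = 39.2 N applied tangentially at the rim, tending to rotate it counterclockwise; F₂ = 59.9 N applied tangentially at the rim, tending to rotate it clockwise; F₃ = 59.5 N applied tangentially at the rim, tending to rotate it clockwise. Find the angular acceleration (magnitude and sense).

α ≈ 8.84 rad/s², clockwise

I = ½MR² = (1/2)(26.4)(0.687)² = 6.230 kg·m².
Taking counterclockwise as positive: τ₁ = +(39.2)(0.687) = +26.93 N·m; τ₂ = −(59.9)(0.687) = −41.15 N·m; τ₃ = −(59.5)(0.687) = −40.88 N·m.
Net torque τ = -55.10 N·m.
α = τ/I = -55.10/6.230 = -8.844 rad/s².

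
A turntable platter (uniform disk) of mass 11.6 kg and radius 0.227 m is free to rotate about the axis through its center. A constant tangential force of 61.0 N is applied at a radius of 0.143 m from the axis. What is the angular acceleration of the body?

α ≈ 29.2 rad/s²

I = ½MR² = (1/2)(11.6)(0.227)² = 0.2989 kg·m².
τ = F·r = (61.0)(0.143) = 8.723 N·m.
Newton's second law for rotation, τ = Iα, gives α = τ/I = 8.723/0.2989 = 29.19 rad/s².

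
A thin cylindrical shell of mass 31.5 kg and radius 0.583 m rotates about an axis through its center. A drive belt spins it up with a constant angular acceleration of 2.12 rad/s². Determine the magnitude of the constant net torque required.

I = MR² = (31.5)(0.583)² = 10.71 kg·m².
τ = Iα = (10.71)(2.120) = 22.70 N·m.

τ ≈ 22.7 N·m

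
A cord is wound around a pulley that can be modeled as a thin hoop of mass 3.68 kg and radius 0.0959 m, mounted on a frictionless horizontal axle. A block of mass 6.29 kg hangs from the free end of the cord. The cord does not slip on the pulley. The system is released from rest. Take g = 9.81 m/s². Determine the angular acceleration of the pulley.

I = MR² = (3.68)(0.0959)² = 0.03384 kg·m².
Block: mg − T = ma. Pulley: TR = Iα. No-slip: a = αR, so T = (I/R²)a = 3.680·a.
Then mg = (m + 3.680)a, so a = (6.29)(9.81)/(6.29 + 3.680) = 6.189 m/s².
α = a/R = 6.189/0.0959 = 64.54 rad/s².

α ≈ 64.5 rad/s²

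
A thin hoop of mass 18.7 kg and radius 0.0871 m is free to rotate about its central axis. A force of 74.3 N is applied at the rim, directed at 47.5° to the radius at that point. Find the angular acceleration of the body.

I = MR² = (18.7)(0.0871)² = 0.1419 kg·m².
Only the tangential component produces torque: τ = F R sinθ = (74.3)(0.0871) sin 47.5° = 4.771 N·m.
Newton's second law for rotation, τ = Iα, gives α = τ/I = 4.771/0.1419 = 33.63 rad/s².

α ≈ 33.6 rad/s²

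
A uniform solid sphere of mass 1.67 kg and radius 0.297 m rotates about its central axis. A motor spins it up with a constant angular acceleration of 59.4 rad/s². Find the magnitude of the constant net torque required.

τ ≈ 3.50 N·m

I = (2/5)MR² = (2/5)(1.67)(0.297)² = 0.05892 kg·m².
τ = Iα = (0.05892)(59.40) = 3.500 N·m.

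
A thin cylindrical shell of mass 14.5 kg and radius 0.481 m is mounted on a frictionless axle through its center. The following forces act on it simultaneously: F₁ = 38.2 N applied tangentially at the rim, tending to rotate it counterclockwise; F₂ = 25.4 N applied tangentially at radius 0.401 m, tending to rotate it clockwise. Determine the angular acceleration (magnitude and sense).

I = MR² = (14.5)(0.481)² = 3.355 kg·m².
Taking counterclockwise as positive: τ₁ = +(38.2)(0.481) = +18.37 N·m; τ₂ = −(25.4)(0.401) = −10.19 N·m.
Net torque τ = 8.189 N·m.
α = τ/I = 8.189/3.355 = 2.441 rad/s².

α ≈ 2.44 rad/s², counterclockwise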